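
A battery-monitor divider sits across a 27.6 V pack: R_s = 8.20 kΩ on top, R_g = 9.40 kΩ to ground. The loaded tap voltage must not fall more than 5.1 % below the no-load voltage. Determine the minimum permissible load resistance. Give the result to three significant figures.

R_L(min) ≈ 81.5 kΩ

Output resistance R_th = R_s‖R_g = (8.20 × 9.40)/17.60 = 4.380 kΩ.
The fractional drop is R_th/(R_th + R_L); requiring this ≤ 0.0510 gives R_L ≥ R_th(1/0.0510 − 1) = 4.380 × 18.61 = 81.5 kΩ.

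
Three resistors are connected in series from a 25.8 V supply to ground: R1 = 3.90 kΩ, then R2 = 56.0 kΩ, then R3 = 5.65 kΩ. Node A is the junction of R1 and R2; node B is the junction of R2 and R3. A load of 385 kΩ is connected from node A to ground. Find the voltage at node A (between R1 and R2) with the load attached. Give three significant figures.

Below node A the series string R2+R3 = 61.65 kΩ sits in parallel with the 385 kΩ load: 53.14 kΩ.
V_A = 25.8 × 53.14/(3.90 + 53.14) = 24.0 V.

V ≈ 24.0 V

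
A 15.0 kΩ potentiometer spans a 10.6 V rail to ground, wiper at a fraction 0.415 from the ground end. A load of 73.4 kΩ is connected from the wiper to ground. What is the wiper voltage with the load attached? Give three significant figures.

The wiper splits the pot into (1−α)R = 8.775 kΩ above and αR = 6.225 kΩ below.
Lower section ‖ load = 5.738 kΩ.
V_wiper = 10.6 × 5.738/(8.775 + 5.738) = 4.19 V.

V ≈ 4.19 V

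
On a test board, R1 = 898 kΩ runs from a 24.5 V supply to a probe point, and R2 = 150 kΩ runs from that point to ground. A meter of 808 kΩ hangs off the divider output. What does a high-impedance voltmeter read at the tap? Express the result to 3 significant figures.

The load sits in parallel with R2: R2‖R_L = (150 × 808) / (150 + 808) = 126.5 kΩ.
V_out = 24.5 × 126.5 / (898 + 126.5) = 24.5 × 126.5/1025 = 3.03 V.

V_out ≈ 3.03 V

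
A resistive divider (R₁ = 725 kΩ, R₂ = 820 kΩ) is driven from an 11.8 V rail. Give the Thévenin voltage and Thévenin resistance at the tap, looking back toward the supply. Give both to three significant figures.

V_th = 6.26 V, R_th = 385 kΩ

V_th is the open-circuit tap voltage: 11.8 × 820/(725 + 820) = 6.26 V.
With the supply zeroed, R₁ and R₂ appear in parallel from the tap: R_th = R₁‖R₂ = (725 × 820)/1545 = 385 kΩ.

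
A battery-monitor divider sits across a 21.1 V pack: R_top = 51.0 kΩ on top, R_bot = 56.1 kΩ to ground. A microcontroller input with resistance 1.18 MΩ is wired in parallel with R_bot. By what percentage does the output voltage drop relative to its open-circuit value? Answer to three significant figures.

2.21 %

The divider's output (Thévenin) resistance is R_top‖R_bot = 26.71 kΩ.
Fractional drop under load = R_th/(R_th + R_L) = 26.71 / (26.71 + 1180) = 0.02214.
So the output falls by 2.21 %.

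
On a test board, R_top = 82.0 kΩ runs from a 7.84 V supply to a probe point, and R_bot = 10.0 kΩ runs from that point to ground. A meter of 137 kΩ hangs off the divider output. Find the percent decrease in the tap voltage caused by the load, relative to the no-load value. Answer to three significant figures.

The divider's output (Thévenin) resistance is R_top‖R_bot = 8.913 kΩ.
Fractional drop under load = R_th/(R_th + R_L) = 8.913 / (8.913 + 137) = 0.06108.
So the output falls by 6.11 %.

6.11 %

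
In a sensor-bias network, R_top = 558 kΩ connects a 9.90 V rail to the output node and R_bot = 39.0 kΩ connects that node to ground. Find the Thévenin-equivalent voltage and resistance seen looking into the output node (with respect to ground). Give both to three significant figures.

V_th is the open-circuit tap voltage: 9.90 × 39.0/(558 + 39.0) = 0.647 V.
With the supply zeroed, R_top and R_bot appear in parallel from the tap: R_th = R_top‖R_bot = (558 × 39.0)/597.0 = 36.5 kΩ.

V_th = 0.647 V, R_th = 36.5 kΩ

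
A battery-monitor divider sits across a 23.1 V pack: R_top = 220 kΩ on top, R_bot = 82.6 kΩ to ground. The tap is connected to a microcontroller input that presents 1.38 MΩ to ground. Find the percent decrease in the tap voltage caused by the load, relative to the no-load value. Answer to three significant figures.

4.17 %

The divider's output (Thévenin) resistance is R_top‖R_bot = 60.05 kΩ.
Fractional drop under load = R_th/(R_th + R_L) = 60.05 / (60.05 + 1380) = 0.04170.
So the output falls by 4.17 %.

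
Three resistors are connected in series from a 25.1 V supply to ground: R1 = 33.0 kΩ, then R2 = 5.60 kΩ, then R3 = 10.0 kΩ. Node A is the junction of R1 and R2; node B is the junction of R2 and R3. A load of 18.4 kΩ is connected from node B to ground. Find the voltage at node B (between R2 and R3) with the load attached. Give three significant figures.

At node B, R3 is in parallel with the load: R3‖R_L = 6.479 kΩ.
Below node A the resistance is R2 + (R3‖R_L) = 12.08 kΩ, so V_A = 25.1 × 12.08/45.08 = 6.726 V.
Then V_B = V_A × (R3‖R_L)/(R2 + R3‖R_L) = 6.726 × 6.479/12.08 = 3.61 V.

V ≈ 3.61 V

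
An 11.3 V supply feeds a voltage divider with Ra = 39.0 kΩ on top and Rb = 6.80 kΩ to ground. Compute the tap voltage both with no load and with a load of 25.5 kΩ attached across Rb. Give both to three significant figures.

Open-circuit: V = 11.3 × 6.80/(39.0 + 6.80) = 1.68 V.
With the load, Rb becomes Rb‖R_L = 5.368 kΩ, so V = 11.3 × 5.368/44.37 = 1.37 V.

Unloaded: 1.68 V; loaded: 1.37 V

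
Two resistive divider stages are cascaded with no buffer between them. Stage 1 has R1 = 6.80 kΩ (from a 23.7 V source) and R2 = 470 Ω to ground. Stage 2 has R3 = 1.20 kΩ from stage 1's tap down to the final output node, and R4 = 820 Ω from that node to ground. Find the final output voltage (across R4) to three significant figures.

V_out ≈ 0.511 V

Stage 2 presents R3+R4 = 2020 Ω as a load on stage 1's tap.
Stage 1's lower leg becomes R2‖(R3+R4) = 381.3 Ω, so V_mid = 23.7 × 381.3/7181 = 1.258 V.
Stage 2 is itself unloaded: V_out = V_mid × R4/(R3+R4) = 1.258 × 820/2020 = 0.511 V.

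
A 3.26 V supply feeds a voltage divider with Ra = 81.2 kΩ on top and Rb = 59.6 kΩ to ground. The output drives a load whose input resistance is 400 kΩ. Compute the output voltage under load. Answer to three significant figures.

V_out ≈ 1.27 V

The load sits in parallel with Rb: Rb‖R_L = (59.6 × 400) / (59.6 + 400) = 51.87 kΩ.
V_out = 3.26 × 51.87 / (81.2 + 51.87) = 3.26 × 51.87/133.1 = 1.27 V.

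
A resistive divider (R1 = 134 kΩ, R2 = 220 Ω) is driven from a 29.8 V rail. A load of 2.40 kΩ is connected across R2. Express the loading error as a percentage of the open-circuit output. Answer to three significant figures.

The divider's output (Thévenin) resistance is R1‖R2 = 219.6 Ω.
Fractional drop under load = R_th/(R_th + R_L) = 219.6 / (219.6 + 2400) = 0.08384.
So the output falls by 8.38 %.

8.38 %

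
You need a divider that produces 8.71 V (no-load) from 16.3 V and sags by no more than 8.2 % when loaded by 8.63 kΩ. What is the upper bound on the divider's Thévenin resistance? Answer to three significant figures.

R_th ≤ 771 Ω

Loading drop = R_th/(R_th + R_L) ≤ 0.0820, so R_th ≤ R_L · ε/(1−ε) = 8.63 kΩ × 0.0820/0.9180 = 771 Ω.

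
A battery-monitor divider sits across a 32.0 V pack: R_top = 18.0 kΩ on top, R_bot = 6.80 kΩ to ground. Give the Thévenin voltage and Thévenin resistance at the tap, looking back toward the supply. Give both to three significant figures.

V_th is the open-circuit tap voltage: 32.0 × 6.80/(18.0 + 6.80) = 8.77 V.
With the supply zeroed, R_top and R_bot appear in parallel from the tap: R_th = R_top‖R_bot = (18.0 × 6.80)/24.80 = 4.94 kΩ.

V_th = 8.77 V, R_th = 4.94 kΩ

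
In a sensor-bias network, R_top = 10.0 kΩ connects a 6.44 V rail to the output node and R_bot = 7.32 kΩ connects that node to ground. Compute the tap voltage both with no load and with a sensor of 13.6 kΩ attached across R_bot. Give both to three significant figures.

Unloaded: 2.72 V; loaded: 2.08 V

Open-circuit: V = 6.44 × 7.32/(10.0 + 7.32) = 2.72 V.
With the load, R_bot becomes R_bot‖R_L = 4.759 kΩ, so V = 6.44 × 4.759/14.76 = 2.08 V.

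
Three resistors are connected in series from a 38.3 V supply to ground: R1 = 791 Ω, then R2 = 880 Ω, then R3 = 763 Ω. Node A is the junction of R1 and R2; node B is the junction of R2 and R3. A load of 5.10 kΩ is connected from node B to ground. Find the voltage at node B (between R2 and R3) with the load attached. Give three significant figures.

V ≈ 10.9 V

At node B, R3 is in parallel with the load: R3‖R_L = 663.7 Ω.
Below node A the resistance is R2 + (R3‖R_L) = 1544 Ω, so V_A = 38.3 × 1544/2335 = 25.32 V.
Then V_B = V_A × (R3‖R_L)/(R2 + R3‖R_L) = 25.32 × 663.7/1544 = 10.9 V.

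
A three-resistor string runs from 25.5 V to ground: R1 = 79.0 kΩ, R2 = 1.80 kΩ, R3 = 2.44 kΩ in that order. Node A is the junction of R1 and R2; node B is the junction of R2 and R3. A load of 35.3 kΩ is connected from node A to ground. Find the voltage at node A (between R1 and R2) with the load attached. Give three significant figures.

V ≈ 1.17 V

Below node A the series string R2+R3 = 4.240 kΩ sits in parallel with the 35.3 kΩ load: 3.785 kΩ.
V_A = 25.5 × 3.785/(79.0 + 3.785) = 1.17 V.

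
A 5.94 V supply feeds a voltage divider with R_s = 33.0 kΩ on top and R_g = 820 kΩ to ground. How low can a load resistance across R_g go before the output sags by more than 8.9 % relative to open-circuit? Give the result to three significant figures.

R_L(min) ≈ 325 kΩ

Output resistance R_th = R_s‖R_g = (33.0 × 820)/853.0 = 31.72 kΩ.
The fractional drop is R_th/(R_th + R_L); requiring this ≤ 0.0890 gives R_L ≥ R_th(1/0.0890 − 1) = 31.72 × 10.24 = 325 kΩ.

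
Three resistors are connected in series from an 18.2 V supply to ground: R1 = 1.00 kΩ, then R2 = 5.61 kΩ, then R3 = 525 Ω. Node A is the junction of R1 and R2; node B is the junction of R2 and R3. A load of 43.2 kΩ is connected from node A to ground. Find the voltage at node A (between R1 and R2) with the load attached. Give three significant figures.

Below node A the series string R2+R3 = 6135 Ω sits in parallel with the 43200 Ω load: 5372 Ω.
V_A = 18.2 × 5372/(1000 + 5372) = 15.3 V.

V ≈ 15.3 V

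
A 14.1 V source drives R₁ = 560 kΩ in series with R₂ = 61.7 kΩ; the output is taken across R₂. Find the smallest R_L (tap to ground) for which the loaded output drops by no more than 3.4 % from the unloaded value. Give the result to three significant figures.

Output resistance R_th = R₁‖R₂ = (560 × 61.7)/621.7 = 55.58 kΩ.
The fractional drop is R_th/(R_th + R_L); requiring this ≤ 0.0340 gives R_L ≥ R_th(1/0.0340 − 1) = 55.58 × 28.41 = 1.58 MΩ.

R_L(min) ≈ 1.58 MΩ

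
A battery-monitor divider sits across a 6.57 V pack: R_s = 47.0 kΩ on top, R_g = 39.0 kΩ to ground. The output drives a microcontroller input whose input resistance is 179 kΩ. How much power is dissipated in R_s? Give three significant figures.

P ≈ 0.325 mW

Total resistance from the source is R_s + (R_g‖R_L) = 79.02 kΩ, so I = 6.57/79.02 kΩ = 0.08314 mA.
P = I²·R_s = (0.08314 mA)² × 47.0 kΩ = 0.325 mW.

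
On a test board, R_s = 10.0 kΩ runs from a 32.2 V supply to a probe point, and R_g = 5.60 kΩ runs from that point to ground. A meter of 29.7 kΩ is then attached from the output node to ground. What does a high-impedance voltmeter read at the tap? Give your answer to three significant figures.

The load sits in parallel with R_g: R_g‖R_L = (5.60 × 29.7) / (5.60 + 29.7) = 4.712 kΩ.
V_out = 32.2 × 4.712 / (10.0 + 4.712) = 32.2 × 4.712/14.71 = 10.3 V.

V_out ≈ 10.3 V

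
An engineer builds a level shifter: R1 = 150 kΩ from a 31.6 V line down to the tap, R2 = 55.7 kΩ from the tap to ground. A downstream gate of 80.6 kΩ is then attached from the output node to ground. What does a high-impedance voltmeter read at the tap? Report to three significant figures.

V_out ≈ 5.69 V

The load sits in parallel with R2: R2‖R_L = (55.7 × 80.6) / (55.7 + 80.6) = 32.94 kΩ.
V_out = 31.6 × 32.94 / (150 + 32.94) = 31.6 × 32.94/182.9 = 5.69 V.
(Unloaded it would have been 8.56 V.)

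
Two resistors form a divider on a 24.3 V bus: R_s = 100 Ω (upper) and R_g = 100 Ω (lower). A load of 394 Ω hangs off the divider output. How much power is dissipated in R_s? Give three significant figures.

P ≈ 1830 mW

Total resistance from the source is R_s + (R_g‖R_L) = 179.8 Ω, so I = 24.3/179.8 Ω = 135.2 mA.
P = I²·R_s = (135.2 mA)² × 100 Ω = 1830 mW.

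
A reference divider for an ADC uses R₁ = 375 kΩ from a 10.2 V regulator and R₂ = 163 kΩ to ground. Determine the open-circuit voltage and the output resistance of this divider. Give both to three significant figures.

V_th is the open-circuit tap voltage: 10.2 × 163/(375 + 163) = 3.09 V.
With the supply zeroed, R₁ and R₂ appear in parallel from the tap: R_th = R₁‖R₂ = (375 × 163)/538.0 = 114 kΩ.

V_th = 3.09 V, R_th = 114 kΩ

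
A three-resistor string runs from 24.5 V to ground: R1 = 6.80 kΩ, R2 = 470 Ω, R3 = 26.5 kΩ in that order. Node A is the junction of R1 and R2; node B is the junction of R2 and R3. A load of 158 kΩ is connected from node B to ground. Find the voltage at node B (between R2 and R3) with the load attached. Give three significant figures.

V ≈ 18.6 V

At node B, R3 is in parallel with the load: R3‖R_L = 22690 Ω.
Below node A the resistance is R2 + (R3‖R_L) = 23160 Ω, so V_A = 24.5 × 23160/29960 = 18.94 V.
Then V_B = V_A × (R3‖R_L)/(R2 + R3‖R_L) = 18.94 × 22690/23160 = 18.6 V.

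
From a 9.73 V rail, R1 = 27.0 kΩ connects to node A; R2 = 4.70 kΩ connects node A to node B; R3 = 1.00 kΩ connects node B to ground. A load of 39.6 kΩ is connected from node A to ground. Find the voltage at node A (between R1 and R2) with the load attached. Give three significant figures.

Below node A the series string R2+R3 = 5.700 kΩ sits in parallel with the 39.6 kΩ load: 4.983 kΩ.
V_A = 9.73 × 4.983/(27.0 + 4.983) = 1.52 V.

V ≈ 1.52 V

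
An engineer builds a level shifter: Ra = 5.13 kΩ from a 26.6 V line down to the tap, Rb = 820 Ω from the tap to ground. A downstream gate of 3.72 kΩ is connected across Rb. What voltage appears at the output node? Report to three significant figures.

V_out ≈ 3.08 V

The load sits in parallel with Rb: Rb‖R_L = (820 × 3720) / (820 + 3720) = 671.9 Ω.
V_out = 26.6 × 671.9 / (5130 + 671.9) = 26.6 × 671.9/5802 = 3.08 V.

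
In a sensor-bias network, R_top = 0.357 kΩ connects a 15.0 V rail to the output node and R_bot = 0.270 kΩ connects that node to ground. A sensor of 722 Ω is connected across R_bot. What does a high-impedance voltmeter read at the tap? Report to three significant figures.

The load sits in parallel with R_bot: R_bot‖R_L = (270 × 722) / (270 + 722) = 196.5 Ω.
V_out = 15.0 × 196.5 / (357 + 196.5) = 15.0 × 196.5/553.5 = 5.33 V.

V_out ≈ 5.33 V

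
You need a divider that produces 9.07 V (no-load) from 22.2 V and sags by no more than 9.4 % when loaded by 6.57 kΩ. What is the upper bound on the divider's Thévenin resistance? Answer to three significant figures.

Loading drop = R_th/(R_th + R_L) ≤ 0.0940, so R_th ≤ R_L · ε/(1−ε) = 6.57 kΩ × 0.0940/0.9060 = 682 Ω.
(Any R1, R2 with R2/(R1+R2) = 0.409 and R1‖R2 ≤ 682 Ω will meet the spec.)

R_th ≤ 682 Ω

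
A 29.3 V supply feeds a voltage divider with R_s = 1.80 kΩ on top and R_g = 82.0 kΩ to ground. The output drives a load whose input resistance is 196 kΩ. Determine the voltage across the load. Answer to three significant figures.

V_out ≈ 28.4 V

The load sits in parallel with R_g: R_g‖R_L = (82.0 × 196) / (82.0 + 196) = 57.81 kΩ.
V_out = 29.3 × 57.81 / (1.80 + 57.81) = 29.3 × 57.81/59.61 = 28.4 V.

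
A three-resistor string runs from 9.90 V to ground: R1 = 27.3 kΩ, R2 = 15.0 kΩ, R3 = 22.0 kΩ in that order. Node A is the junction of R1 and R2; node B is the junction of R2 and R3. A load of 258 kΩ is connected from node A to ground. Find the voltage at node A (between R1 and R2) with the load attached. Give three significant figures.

V ≈ 5.37 V

Below node A the series string R2+R3 = 37.00 kΩ sits in parallel with the 258 kΩ load: 32.36 kΩ.
V_A = 9.90 × 32.36/(27.3 + 32.36) = 5.37 V.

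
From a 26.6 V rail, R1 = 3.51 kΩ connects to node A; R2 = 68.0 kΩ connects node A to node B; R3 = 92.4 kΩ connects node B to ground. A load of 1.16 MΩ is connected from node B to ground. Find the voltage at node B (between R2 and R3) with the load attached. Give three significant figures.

At node B, R3 is in parallel with the load: R3‖R_L = 85.58 kΩ.
Below node A the resistance is R2 + (R3‖R_L) = 153.6 kΩ, so V_A = 26.6 × 153.6/157.1 = 26.01 V.
Then V_B = V_A × (R3‖R_L)/(R2 + R3‖R_L) = 26.01 × 85.58/153.6 = 14.5 V.

V ≈ 14.5 V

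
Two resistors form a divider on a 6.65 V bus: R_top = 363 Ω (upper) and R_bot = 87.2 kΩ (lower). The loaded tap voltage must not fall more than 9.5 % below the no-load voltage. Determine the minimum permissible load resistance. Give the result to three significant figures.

R_L(min) ≈ 3.44 kΩ

Output resistance R_th = R_top‖R_bot = (363 × 87200)/87560 = 361.5 Ω.
The fractional drop is R_th/(R_th + R_L); requiring this ≤ 0.0950 gives R_L ≥ R_th(1/0.0950 − 1) = 361.5 × 9.526 = 3.44 kΩ.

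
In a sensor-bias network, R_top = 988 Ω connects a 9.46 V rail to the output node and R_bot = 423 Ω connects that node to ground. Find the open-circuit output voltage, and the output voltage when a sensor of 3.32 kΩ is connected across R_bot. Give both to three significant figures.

Unloaded: 2.84 V; loaded: 2.60 V

Open-circuit: V = 9.46 × 423/(988 + 423) = 2.84 V.
With the load, R_bot becomes R_bot‖R_L = 375.2 Ω, so V = 9.46 × 375.2/1363 = 2.60 V.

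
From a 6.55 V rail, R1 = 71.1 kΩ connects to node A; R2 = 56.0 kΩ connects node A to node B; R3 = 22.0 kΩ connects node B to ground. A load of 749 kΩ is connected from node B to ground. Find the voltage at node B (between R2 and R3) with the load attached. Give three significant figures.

At node B, R3 is in parallel with the load: R3‖R_L = 21.37 kΩ.
Below node A the resistance is R2 + (R3‖R_L) = 77.37 kΩ, so V_A = 6.55 × 77.37/148.5 = 3.413 V.
Then V_B = V_A × (R3‖R_L)/(R2 + R3‖R_L) = 3.413 × 21.37/77.37 = 0.943 V.

V ≈ 0.943 V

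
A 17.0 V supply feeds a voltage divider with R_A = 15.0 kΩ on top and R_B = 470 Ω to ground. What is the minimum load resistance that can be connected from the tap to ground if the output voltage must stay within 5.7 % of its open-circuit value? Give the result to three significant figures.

R_L(min) ≈ 7.54 kΩ

Output resistance R_th = R_A‖R_B = (15000 × 470)/15470 = 455.7 Ω.
The fractional drop is R_th/(R_th + R_L); requiring this ≤ 0.0570 gives R_L ≥ R_th(1/0.0570 − 1) = 455.7 × 16.54 = 7.54 kΩ.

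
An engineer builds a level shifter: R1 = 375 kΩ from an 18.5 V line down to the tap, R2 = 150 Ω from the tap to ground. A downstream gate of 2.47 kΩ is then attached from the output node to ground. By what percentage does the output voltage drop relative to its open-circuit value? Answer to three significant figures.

The divider's output (Thévenin) resistance is R1‖R2 = 149.9 Ω.
Fractional drop under load = R_th/(R_th + R_L) = 149.9 / (149.9 + 2470) = 0.05723.
So the output falls by 5.72 %.

5.72 %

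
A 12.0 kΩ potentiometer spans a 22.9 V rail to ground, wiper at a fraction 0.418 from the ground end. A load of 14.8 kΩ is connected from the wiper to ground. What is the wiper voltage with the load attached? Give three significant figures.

V ≈ 8.00 V

The wiper splits the pot into (1−α)R = 6.984 kΩ above and αR = 5.016 kΩ below.
Lower section ‖ load = 3.746 kΩ.
V_wiper = 22.9 × 3.746/(6.984 + 3.746) = 8.00 V.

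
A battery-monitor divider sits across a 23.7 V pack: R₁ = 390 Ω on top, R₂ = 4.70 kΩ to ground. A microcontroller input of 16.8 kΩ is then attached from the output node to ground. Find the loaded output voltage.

V_out ≈ 21.4 V

The load sits in parallel with R₂: R₂‖R_L = (4700 × 16800) / (4700 + 16800) = 3673 Ω.
V_out = 23.7 × 3673 / (390 + 3673) = 23.7 × 3673/4063 = 21.4 V.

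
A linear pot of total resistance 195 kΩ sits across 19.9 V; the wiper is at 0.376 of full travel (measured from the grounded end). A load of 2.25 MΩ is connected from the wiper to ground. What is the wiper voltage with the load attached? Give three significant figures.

The wiper splits the pot into (1−α)R = 121.7 kΩ above and αR = 73.32 kΩ below.
Lower section ‖ load = 71.01 kΩ.
V_wiper = 19.9 × 71.01/(121.7 + 71.01) = 7.33 V.

V ≈ 7.33 V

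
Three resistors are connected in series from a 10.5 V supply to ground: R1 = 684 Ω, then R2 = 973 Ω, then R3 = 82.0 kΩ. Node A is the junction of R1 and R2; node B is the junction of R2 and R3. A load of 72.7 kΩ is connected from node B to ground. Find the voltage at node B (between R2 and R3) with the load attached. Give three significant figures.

V ≈ 10.1 V

At node B, R3 is in parallel with the load: R3‖R_L = 38540 Ω.
Below node A the resistance is R2 + (R3‖R_L) = 39510 Ω, so V_A = 10.5 × 39510/40190 = 10.32 V.
Then V_B = V_A × (R3‖R_L)/(R2 + R3‖R_L) = 10.32 × 38540/39510 = 10.1 V.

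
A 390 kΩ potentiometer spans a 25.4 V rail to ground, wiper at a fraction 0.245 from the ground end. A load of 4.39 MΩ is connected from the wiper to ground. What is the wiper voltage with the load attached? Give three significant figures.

The wiper splits the pot into (1−α)R = 294.4 kΩ above and αR = 95.55 kΩ below.
Lower section ‖ load = 93.51 kΩ.
V_wiper = 25.4 × 93.51/(294.4 + 93.51) = 6.12 V.

V ≈ 6.12 V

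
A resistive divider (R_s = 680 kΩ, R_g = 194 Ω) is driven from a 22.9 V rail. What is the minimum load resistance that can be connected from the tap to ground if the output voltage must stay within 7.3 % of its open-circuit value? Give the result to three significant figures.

Output resistance R_th = R_s‖R_g = (680000 × 194)/680200 = 193.9 Ω.
The fractional drop is R_th/(R_th + R_L); requiring this ≤ 0.0730 gives R_L ≥ R_th(1/0.0730 − 1) = 193.9 × 12.70 = 2.46 kΩ.

R_L(min) ≈ 2.46 kΩ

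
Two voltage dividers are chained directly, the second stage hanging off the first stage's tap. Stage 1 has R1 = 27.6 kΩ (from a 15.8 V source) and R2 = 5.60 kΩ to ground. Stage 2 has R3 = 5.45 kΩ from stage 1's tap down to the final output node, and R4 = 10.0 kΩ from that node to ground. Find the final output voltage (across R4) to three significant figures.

V_out ≈ 1.33 V

Stage 2 presents R3+R4 = 15.45 kΩ as a load on stage 1's tap.
Stage 1's lower leg becomes R2‖(R3+R4) = 4.110 kΩ, so V_mid = 15.8 × 4.110/31.71 = 2.048 V.
Stage 2 is itself unloaded: V_out = V_mid × R4/(R3+R4) = 2.048 × 10.0/15.45 = 1.33 V.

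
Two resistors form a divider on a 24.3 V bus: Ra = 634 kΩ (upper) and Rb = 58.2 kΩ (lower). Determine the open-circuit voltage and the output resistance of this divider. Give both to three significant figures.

V_th is the open-circuit tap voltage: 24.3 × 58.2/(634 + 58.2) = 2.04 V.
With the supply zeroed, Ra and Rb appear in parallel from the tap: R_th = Ra‖Rb = (634 × 58.2)/692.2 = 53.3 kΩ.

V_th = 2.04 V, R_th = 53.3 kΩ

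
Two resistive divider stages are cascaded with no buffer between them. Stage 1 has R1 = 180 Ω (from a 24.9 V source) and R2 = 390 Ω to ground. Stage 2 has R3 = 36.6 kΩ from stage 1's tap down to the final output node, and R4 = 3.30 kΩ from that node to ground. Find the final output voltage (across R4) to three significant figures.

Stage 2 presents R3+R4 = 39900 Ω as a load on stage 1's tap.
Stage 1's lower leg becomes R2‖(R3+R4) = 386.2 Ω, so V_mid = 24.9 × 386.2/566.2 = 16.98 V.
Stage 2 is itself unloaded: V_out = V_mid × R4/(R3+R4) = 16.98 × 3300/39900 = 1.40 V.

V_out ≈ 1.40 V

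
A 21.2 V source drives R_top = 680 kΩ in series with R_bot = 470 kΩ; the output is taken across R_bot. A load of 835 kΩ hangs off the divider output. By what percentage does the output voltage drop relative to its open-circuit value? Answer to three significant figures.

Unloaded V = 21.2 × 470/1150 = 8.664 V.
Loaded: R_bot‖R_L = 300.7 kΩ, giving V = 21.2 × 300.7/980.7 = 6.501 V.
Drop = (8.664 − 6.501) / 8.664 = 25.0 %.

25.0 %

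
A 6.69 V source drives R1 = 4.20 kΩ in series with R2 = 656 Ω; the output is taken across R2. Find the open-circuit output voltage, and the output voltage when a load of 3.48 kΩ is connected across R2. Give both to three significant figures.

Open-circuit: V = 6.69 × 656/(4200 + 656) = 0.904 V.
With the load, R2 becomes R2‖R_L = 552.0 Ω, so V = 6.69 × 552.0/4752 = 0.777 V.

Unloaded: 0.904 V; loaded: 0.777 V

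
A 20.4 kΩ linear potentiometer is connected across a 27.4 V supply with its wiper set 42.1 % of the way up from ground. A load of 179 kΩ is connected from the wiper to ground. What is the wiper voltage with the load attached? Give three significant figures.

V ≈ 11.2 V

The wiper splits the pot into (1−α)R = 11.81 kΩ above and αR = 8.588 kΩ below.
Lower section ‖ load = 8.195 kΩ.
V_wiper = 27.4 × 8.195/(11.81 + 8.195) = 11.2 V.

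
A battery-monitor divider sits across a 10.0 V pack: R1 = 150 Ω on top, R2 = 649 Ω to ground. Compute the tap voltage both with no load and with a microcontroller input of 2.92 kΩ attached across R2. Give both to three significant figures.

Open-circuit: V = 10.0 × 649/(150 + 649) = 8.12 V.
With the load, R2 becomes R2‖R_L = 531.0 Ω, so V = 10.0 × 531.0/681.0 = 7.80 V.

Unloaded: 8.12 V; loaded: 7.80 V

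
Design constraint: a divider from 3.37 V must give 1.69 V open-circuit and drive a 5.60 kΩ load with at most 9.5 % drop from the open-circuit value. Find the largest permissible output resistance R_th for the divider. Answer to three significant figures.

Loading drop = R_th/(R_th + R_L) ≤ 0.0950, so R_th ≤ R_L · ε/(1−ε) = 5.60 kΩ × 0.0950/0.9050 = 588 Ω.
(Any R1, R2 with R2/(R1+R2) = 0.501 and R1‖R2 ≤ 588 Ω will meet the spec.)

R_th ≤ 588 Ω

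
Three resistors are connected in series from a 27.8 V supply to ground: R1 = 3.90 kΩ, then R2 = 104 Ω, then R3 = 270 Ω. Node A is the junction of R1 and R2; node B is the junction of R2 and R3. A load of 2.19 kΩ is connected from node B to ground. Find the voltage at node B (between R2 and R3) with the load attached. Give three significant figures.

V ≈ 1.57 V

At node B, R3 is in parallel with the load: R3‖R_L = 240.4 Ω.
Below node A the resistance is R2 + (R3‖R_L) = 344.4 Ω, so V_A = 27.8 × 344.4/4244 = 2.256 V.
Then V_B = V_A × (R3‖R_L)/(R2 + R3‖R_L) = 2.256 × 240.4/344.4 = 1.57 V.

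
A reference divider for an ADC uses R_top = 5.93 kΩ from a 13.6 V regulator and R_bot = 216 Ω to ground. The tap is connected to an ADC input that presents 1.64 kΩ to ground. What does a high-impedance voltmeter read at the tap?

V_out ≈ 0.424 V

The load sits in parallel with R_bot: R_bot‖R_L = (216 × 1640) / (216 + 1640) = 190.9 Ω.
V_out = 13.6 × 190.9 / (5930 + 190.9) = 13.6 × 190.9/6121 = 0.424 V.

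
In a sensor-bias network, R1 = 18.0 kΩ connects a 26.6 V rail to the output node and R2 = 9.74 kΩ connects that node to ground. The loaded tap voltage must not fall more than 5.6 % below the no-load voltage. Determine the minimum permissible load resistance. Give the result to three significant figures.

Output resistance R_th = R1‖R2 = (18.0 × 9.74)/27.74 = 6.320 kΩ.
The fractional drop is R_th/(R_th + R_L); requiring this ≤ 0.0560 gives R_L ≥ R_th(1/0.0560 − 1) = 6.320 × 16.86 = 107 kΩ.

R_L(min) ≈ 107 kΩ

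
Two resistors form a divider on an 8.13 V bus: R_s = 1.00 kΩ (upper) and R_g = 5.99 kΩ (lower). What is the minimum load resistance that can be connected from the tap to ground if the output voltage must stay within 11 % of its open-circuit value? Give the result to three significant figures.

Output resistance R_th = R_s‖R_g = (1000 × 5990)/6990 = 856.9 Ω.
The fractional drop is R_th/(R_th + R_L); requiring this ≤ 0.110 gives R_L ≥ R_th(1/0.110 − 1) = 856.9 × 8.091 = 6.93 kΩ.

R_L(min) ≈ 6.93 kΩ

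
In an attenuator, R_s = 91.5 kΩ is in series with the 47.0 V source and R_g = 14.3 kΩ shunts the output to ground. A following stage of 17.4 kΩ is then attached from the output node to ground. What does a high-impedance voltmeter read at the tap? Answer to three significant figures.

V_out ≈ 3.71 V

The load sits in parallel with R_g: R_g‖R_L = (14.3 × 17.4) / (14.3 + 17.4) = 7.849 kΩ.
V_out = 47.0 × 7.849 / (91.5 + 7.849) = 47.0 × 7.849/99.35 = 3.71 V.
(Unloaded it would have been 6.35 V.)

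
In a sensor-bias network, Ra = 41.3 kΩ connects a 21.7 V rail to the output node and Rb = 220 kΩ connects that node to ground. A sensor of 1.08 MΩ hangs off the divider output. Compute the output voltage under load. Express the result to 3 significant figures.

The load sits in parallel with Rb: Rb‖R_L = (220 × 1080) / (220 + 1080) = 182.8 kΩ.
V_out = 21.7 × 182.8 / (41.3 + 182.8) = 21.7 × 182.8/224.1 = 17.7 V.

V_out ≈ 17.7 V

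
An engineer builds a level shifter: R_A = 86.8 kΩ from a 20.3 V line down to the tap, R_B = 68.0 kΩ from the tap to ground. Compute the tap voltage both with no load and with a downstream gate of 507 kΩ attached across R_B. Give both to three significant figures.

Open-circuit: V = 20.3 × 68.0/(86.8 + 68.0) = 8.92 V.
With the load, R_B becomes R_B‖R_L = 59.96 kΩ, so V = 20.3 × 59.96/146.8 = 8.29 V.

Unloaded: 8.92 V; loaded: 8.29 V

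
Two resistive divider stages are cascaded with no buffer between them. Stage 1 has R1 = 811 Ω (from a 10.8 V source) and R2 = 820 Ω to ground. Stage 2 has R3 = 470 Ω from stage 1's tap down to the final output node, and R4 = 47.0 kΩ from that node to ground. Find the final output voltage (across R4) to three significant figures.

Stage 2 presents R3+R4 = 47470 Ω as a load on stage 1's tap.
Stage 1's lower leg becomes R2‖(R3+R4) = 806.1 Ω, so V_mid = 10.8 × 806.1/1617 = 5.384 V.
Stage 2 is itself unloaded: V_out = V_mid × R4/(R3+R4) = 5.384 × 47000/47470 = 5.33 V.

V_out ≈ 5.33 V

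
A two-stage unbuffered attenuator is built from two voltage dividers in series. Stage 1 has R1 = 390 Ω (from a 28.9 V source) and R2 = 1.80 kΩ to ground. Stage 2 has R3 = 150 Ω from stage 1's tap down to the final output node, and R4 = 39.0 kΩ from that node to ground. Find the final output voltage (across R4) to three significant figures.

Stage 2 presents R3+R4 = 39150 Ω as a load on stage 1's tap.
Stage 1's lower leg becomes R2‖(R3+R4) = 1721 Ω, so V_mid = 28.9 × 1721/2111 = 23.56 V.
Stage 2 is itself unloaded: V_out = V_mid × R4/(R3+R4) = 23.56 × 39000/39150 = 23.5 V.

V_out ≈ 23.5 V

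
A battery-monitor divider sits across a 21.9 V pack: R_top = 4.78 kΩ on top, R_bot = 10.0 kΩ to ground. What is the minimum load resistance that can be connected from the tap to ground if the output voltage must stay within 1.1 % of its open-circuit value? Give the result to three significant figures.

R_L(min) ≈ 291 kΩ

Output resistance R_th = R_top‖R_bot = (4.78 × 10.0)/14.78 = 3.234 kΩ.
The fractional drop is R_th/(R_th + R_L); requiring this ≤ 0.0110 gives R_L ≥ R_th(1/0.0110 − 1) = 3.234 × 89.91 = 291 kΩ.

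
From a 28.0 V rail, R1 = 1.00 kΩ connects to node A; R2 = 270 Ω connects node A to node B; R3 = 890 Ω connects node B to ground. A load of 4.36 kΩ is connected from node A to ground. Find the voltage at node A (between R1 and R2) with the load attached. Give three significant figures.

Below node A the series string R2+R3 = 1160 Ω sits in parallel with the 4360 Ω load: 916.2 Ω.
V_A = 28.0 × 916.2/(1000 + 916.2) = 13.4 V.

V ≈ 13.4 V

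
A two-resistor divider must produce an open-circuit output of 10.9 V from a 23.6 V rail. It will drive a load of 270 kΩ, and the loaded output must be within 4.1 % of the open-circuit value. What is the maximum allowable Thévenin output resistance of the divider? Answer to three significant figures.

Loading drop = R_th/(R_th + R_L) ≤ 0.0410, so R_th ≤ R_L · ε/(1−ε) = 270 kΩ × 0.0410/0.9590 = 11.5 kΩ.

R_th ≤ 11.5 kΩ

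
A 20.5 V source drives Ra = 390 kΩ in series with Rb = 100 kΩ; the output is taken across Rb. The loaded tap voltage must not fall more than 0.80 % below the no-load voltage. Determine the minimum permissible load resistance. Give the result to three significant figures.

R_L(min) ≈ 9.87 MΩ

Output resistance R_th = Ra‖Rb = (390 × 100)/490.0 = 79.59 kΩ.
The fractional drop is R_th/(R_th + R_L); requiring this ≤ 0.00800 gives R_L ≥ R_th(1/0.00800 − 1) = 79.59 × 124.0 = 9.87 MΩ.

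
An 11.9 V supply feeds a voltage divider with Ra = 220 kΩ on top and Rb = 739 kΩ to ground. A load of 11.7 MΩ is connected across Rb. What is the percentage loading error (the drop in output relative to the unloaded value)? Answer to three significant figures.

The divider's output (Thévenin) resistance is Ra‖Rb = 169.5 kΩ.
Fractional drop under load = R_th/(R_th + R_L) = 169.5 / (169.5 + 11700) = 0.01428.
So the output falls by 1.43 %.

1.43 %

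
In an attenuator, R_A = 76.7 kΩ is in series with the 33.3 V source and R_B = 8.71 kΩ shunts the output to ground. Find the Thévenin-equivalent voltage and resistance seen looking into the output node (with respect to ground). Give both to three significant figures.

V_th is the open-circuit tap voltage: 33.3 × 8.71/(76.7 + 8.71) = 3.40 V.
With the supply zeroed, R_A and R_B appear in parallel from the tap: R_th = R_A‖R_B = (76.7 × 8.71)/85.41 = 7.82 kΩ.

V_th = 3.40 V, R_th = 7.82 kΩ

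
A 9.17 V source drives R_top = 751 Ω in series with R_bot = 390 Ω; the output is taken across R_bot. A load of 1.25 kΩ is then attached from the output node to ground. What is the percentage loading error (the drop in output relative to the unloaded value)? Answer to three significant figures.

Unloaded V = 9.17 × 390/1141 = 3.134 V.
Loaded: R_bot‖R_L = 297.3 Ω, giving V = 9.17 × 297.3/1048 = 2.600 V.
Drop = (3.134 − 2.600) / 3.134 = 17.0 %.

17.0 %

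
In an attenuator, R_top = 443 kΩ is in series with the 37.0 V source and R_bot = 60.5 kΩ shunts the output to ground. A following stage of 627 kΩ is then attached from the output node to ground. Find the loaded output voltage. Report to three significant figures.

V_out ≈ 4.10 V

The load sits in parallel with R_bot: R_bot‖R_L = (60.5 × 627) / (60.5 + 627) = 55.18 kΩ.
V_out = 37.0 × 55.18 / (443 + 55.18) = 37.0 × 55.18/498.2 = 4.10 V.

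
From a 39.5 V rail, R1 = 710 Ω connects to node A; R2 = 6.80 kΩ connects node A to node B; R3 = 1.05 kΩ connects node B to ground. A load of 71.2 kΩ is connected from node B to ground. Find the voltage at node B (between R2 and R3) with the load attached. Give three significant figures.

V ≈ 4.78 V

At node B, R3 is in parallel with the load: R3‖R_L = 1035 Ω.
Below node A the resistance is R2 + (R3‖R_L) = 7835 Ω, so V_A = 39.5 × 7835/8545 = 36.22 V.
Then V_B = V_A × (R3‖R_L)/(R2 + R3‖R_L) = 36.22 × 1035/7835 = 4.78 V.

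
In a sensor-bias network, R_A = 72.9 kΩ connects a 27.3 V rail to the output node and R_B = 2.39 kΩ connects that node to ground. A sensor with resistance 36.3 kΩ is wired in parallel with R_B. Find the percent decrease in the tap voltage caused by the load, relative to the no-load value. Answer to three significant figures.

The divider's output (Thévenin) resistance is R_A‖R_B = 2.314 kΩ.
Fractional drop under load = R_th/(R_th + R_L) = 2.314 / (2.314 + 36.3) = 0.05993.
So the output falls by 5.99 %.

5.99 %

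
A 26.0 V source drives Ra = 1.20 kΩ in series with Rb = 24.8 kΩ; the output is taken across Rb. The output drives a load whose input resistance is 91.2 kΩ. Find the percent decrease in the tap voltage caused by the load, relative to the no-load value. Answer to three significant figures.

The divider's output (Thévenin) resistance is Ra‖Rb = 1.145 kΩ.
Fractional drop under load = R_th/(R_th + R_L) = 1.145 / (1.145 + 91.2) = 0.01240.
So the output falls by 1.24 %.

1.24 %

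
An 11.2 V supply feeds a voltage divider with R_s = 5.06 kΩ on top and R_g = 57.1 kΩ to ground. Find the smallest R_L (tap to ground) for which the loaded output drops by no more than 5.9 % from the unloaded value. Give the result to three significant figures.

R_L(min) ≈ 74.1 kΩ

Output resistance R_th = R_s‖R_g = (5.06 × 57.1)/62.16 = 4.648 kΩ.
The fractional drop is R_th/(R_th + R_L); requiring this ≤ 0.0590 gives R_L ≥ R_th(1/0.0590 − 1) = 4.648 × 15.95 = 74.1 kΩ.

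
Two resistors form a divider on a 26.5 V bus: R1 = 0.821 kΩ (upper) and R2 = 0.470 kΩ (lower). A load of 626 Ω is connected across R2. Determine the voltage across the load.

The load sits in parallel with R2: R2‖R_L = (470 × 626) / (470 + 626) = 268.4 Ω.
V_out = 26.5 × 268.4 / (821 + 268.4) = 26.5 × 268.4/1089 = 6.53 V.

V_out ≈ 6.53 V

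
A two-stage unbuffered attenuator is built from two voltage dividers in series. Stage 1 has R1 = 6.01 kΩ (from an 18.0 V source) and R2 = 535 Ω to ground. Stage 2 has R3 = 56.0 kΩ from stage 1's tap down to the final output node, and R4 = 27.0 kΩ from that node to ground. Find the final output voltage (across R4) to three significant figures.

Stage 2 presents R3+R4 = 83000 Ω as a load on stage 1's tap.
Stage 1's lower leg becomes R2‖(R3+R4) = 531.6 Ω, so V_mid = 18.0 × 531.6/6542 = 1.463 V.
Stage 2 is itself unloaded: V_out = V_mid × R4/(R3+R4) = 1.463 × 27000/83000 = 0.476 V.

V_out ≈ 0.476 V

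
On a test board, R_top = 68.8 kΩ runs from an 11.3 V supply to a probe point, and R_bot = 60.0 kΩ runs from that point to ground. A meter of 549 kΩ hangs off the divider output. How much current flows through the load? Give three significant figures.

I_L ≈ 9.06 µA

R_bot‖R_L = 54.09 kΩ; V_out = 11.3 × 54.09/122.9 = 4.974 V.
I_L = V_out / R_L = 4.974 / 549 kΩ = 9.06 µA.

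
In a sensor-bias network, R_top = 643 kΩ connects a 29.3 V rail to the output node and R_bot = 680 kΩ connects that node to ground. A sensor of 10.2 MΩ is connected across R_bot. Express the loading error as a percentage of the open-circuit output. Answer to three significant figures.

The divider's output (Thévenin) resistance is R_top‖R_bot = 330.5 kΩ.
Fractional drop under load = R_th/(R_th + R_L) = 330.5 / (330.5 + 10200) = 0.03138.
So the output falls by 3.14 %.

3.14 %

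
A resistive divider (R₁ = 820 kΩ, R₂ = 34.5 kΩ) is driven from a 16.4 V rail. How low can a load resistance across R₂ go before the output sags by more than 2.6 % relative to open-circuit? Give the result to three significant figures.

R_L(min) ≈ 1.24 MΩ

Output resistance R_th = R₁‖R₂ = (820 × 34.5)/854.5 = 33.11 kΩ.
The fractional drop is R_th/(R_th + R_L); requiring this ≤ 0.0260 gives R_L ≥ R_th(1/0.0260 − 1) = 33.11 × 37.46 = 1.24 MΩ.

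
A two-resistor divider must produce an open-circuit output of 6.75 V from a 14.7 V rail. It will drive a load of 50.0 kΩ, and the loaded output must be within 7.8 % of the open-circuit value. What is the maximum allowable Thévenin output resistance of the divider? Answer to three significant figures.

R_th ≤ 4.23 kΩ

Loading drop = R_th/(R_th + R_L) ≤ 0.0780, so R_th ≤ R_L · ε/(1−ε) = 50.0 kΩ × 0.0780/0.9220 = 4.23 kΩ.
(Any R1, R2 with R2/(R1+R2) = 0.459 and R1‖R2 ≤ 4.23 kΩ will meet the spec.)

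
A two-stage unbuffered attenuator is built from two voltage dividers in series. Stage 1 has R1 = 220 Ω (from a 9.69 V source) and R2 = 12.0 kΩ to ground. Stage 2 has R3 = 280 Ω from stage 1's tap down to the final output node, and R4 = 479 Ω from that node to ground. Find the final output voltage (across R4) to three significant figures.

Stage 2 presents R3+R4 = 759.0 Ω as a load on stage 1's tap.
Stage 1's lower leg becomes R2‖(R3+R4) = 713.8 Ω, so V_mid = 9.69 × 713.8/933.8 = 7.407 V.
Stage 2 is itself unloaded: V_out = V_mid × R4/(R3+R4) = 7.407 × 479/759.0 = 4.67 V.

V_out ≈ 4.67 V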